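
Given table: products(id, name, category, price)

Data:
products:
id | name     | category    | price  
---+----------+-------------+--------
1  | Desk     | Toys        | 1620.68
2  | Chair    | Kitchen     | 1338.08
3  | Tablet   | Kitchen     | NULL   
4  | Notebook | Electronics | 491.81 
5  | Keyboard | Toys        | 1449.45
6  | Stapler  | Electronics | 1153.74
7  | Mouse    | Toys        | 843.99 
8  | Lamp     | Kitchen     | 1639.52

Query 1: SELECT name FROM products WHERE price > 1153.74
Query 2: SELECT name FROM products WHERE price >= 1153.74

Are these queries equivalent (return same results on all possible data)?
No, not equivalent

Query 1 returns: [('Desk',), ('Chair',), ('Keyboard',), ('Lamp',)]
Query 2 returns: [('Desk',), ('Chair',), ('Keyboard',), ('Stapler',), ('Lamp',)]

Reason: > vs >= gives different results when price = 1153.74 exists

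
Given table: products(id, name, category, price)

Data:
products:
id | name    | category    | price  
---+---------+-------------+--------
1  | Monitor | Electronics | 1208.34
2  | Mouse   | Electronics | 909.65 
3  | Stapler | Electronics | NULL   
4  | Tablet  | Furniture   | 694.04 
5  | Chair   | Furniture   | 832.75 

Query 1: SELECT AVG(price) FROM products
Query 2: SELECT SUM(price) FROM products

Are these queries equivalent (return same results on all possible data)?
No, not equivalent

Query 1 returns: [(911.1949999999999,)]
Query 2 returns: [(3644.7799999999997,)]

Reason: AVG vs SUM give different aggregate values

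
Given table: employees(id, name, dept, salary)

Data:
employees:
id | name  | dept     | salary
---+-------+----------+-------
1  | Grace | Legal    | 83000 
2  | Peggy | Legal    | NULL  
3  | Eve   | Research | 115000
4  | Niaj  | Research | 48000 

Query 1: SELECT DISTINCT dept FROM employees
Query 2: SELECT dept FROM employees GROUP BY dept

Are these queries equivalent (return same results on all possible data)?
Yes, equivalent

Both queries return: [('Legal',), ('Research',)]

Reason: Both get unique depts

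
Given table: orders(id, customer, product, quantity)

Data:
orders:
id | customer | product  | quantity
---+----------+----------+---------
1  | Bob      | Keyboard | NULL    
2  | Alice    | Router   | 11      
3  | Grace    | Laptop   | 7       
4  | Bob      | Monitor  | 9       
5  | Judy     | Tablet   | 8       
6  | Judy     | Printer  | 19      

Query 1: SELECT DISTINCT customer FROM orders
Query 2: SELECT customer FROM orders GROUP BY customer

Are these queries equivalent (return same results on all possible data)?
Yes, equivalent

Both queries return: [('Alice',), ('Bob',), ('Grace',), ('Judy',)]

Reason: Both get unique customers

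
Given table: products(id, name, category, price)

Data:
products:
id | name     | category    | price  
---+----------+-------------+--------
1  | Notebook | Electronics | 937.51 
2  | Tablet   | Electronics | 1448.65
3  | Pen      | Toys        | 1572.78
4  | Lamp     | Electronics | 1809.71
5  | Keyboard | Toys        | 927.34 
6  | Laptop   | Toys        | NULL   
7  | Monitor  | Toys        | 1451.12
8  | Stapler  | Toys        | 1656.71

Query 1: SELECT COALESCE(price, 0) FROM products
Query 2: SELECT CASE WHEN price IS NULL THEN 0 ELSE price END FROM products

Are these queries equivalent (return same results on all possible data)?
Yes, equivalent

Both queries return: [(0,), (927.34,), (937.51,), (1448.65,), (1451.12,), (1572.78,), (1656.71,), (1809.71,)]

Reason: COALESCE vs CASE for NULL handling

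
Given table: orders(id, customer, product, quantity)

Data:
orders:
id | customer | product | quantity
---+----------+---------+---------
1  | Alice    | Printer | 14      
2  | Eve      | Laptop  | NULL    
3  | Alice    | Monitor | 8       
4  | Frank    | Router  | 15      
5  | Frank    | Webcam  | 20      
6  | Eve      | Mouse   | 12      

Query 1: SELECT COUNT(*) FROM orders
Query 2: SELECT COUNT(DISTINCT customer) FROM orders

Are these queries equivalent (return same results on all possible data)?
No, not equivalent

Query 1 returns: [(6,)]
Query 2 returns: [(3,)]

Reason: COUNT(*) counts rows, COUNT(DISTINCT customer) counts unique customers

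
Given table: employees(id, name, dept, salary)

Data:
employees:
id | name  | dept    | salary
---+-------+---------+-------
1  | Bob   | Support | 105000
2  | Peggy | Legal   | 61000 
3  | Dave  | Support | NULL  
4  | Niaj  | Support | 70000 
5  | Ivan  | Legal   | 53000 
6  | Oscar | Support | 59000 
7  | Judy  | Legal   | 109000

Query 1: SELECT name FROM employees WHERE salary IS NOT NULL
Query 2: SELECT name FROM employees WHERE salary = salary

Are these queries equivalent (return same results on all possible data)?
Yes, equivalent

Both queries return: [('Bob',), ('Ivan',), ('Judy',), ('Niaj',), ('Oscar',), ('Peggy',)]

Reason: IS NOT NULL vs self-equality (both exclude NULLs)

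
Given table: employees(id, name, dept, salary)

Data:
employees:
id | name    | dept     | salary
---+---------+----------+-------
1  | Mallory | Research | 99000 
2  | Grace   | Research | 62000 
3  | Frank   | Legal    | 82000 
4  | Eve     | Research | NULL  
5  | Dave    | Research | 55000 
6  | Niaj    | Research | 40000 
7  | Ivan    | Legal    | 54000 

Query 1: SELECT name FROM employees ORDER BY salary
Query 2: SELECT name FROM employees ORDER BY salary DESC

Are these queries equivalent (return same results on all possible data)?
No, not equivalent

Query 1 returns: [('Eve',), ('Niaj',), ('Ivan',), ('Dave',), ('Grace',), ('Frank',), ('Mallory',)]
Query 2 returns: [('Mallory',), ('Frank',), ('Grace',), ('Dave',), ('Ivan',), ('Niaj',), ('Eve',)]

Reason: ASC vs DESC gives opposite ordering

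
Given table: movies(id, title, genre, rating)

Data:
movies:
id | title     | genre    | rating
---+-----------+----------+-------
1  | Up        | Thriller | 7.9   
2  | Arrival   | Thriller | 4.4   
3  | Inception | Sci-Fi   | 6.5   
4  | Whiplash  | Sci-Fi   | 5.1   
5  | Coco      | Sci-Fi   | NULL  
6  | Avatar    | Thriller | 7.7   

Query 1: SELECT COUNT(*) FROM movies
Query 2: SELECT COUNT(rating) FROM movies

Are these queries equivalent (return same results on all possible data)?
No, not equivalent

Query 1 returns: [(6,)]
Query 2 returns: [(5,)]

Reason: COUNT(*) includes NULLs, COUNT(column) excludes them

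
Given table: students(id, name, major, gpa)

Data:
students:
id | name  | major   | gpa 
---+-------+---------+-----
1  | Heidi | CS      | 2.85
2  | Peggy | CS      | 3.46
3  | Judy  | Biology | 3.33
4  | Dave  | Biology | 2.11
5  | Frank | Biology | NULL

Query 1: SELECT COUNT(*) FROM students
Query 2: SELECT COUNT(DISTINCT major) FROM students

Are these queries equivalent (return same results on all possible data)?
No, not equivalent

Query 1 returns: [(5,)]
Query 2 returns: [(2,)]

Reason: COUNT(*) counts rows, COUNT(DISTINCT major) counts unique majors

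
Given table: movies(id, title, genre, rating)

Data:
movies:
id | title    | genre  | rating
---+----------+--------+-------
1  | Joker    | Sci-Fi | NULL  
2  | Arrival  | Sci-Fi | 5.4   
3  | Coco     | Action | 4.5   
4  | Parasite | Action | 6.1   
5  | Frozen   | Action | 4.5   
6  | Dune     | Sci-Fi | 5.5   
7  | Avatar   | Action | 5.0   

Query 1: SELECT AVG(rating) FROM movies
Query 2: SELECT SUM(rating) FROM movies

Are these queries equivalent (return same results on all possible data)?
No, not equivalent

Query 1 returns: [(5.166666666666667,)]
Query 2 returns: [(31.0,)]

Reason: AVG vs SUM give different aggregate values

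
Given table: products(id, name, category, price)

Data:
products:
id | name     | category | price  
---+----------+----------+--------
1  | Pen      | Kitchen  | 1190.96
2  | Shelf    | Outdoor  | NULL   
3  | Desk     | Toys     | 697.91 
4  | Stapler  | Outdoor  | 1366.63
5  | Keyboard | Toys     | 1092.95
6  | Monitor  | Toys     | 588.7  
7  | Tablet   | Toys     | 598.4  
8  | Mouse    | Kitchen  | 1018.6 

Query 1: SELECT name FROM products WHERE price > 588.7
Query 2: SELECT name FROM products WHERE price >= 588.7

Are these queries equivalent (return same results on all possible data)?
No, not equivalent

Query 1 returns: [('Pen',), ('Desk',), ('Stapler',), ('Keyboard',), ('Tablet',), ('Mouse',)]
Query 2 returns: [('Pen',), ('Desk',), ('Stapler',), ('Keyboard',), ('Monitor',), ('Tablet',), ('Mouse',)]

Reason: > vs >= gives different results when price = 588.7 exists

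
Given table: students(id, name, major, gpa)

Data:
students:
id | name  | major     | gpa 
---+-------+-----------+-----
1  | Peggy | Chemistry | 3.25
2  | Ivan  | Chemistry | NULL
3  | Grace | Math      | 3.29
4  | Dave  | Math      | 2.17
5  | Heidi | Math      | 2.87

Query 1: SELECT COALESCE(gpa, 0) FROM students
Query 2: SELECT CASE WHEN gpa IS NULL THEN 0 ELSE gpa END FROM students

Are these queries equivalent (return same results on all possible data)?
Yes, equivalent

Both queries return: [(0,), (2.17,), (2.87,), (3.25,), (3.29,)]

Reason: COALESCE vs CASE for NULL handling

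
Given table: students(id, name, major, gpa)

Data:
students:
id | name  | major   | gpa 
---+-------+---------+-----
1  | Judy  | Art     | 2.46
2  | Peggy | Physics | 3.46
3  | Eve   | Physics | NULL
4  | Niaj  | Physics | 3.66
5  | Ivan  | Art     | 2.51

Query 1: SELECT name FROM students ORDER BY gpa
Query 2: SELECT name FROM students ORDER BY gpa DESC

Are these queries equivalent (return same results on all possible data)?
No, not equivalent

Query 1 returns: [('Eve',), ('Judy',), ('Ivan',), ('Peggy',), ('Niaj',)]
Query 2 returns: [('Niaj',), ('Peggy',), ('Ivan',), ('Judy',), ('Eve',)]

Reason: ASC vs DESC gives opposite ordering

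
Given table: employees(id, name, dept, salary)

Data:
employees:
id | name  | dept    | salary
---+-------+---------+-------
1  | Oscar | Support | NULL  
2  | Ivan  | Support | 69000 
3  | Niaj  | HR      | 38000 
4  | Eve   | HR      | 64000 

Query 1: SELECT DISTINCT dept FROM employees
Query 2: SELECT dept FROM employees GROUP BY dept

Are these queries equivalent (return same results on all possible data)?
Yes, equivalent

Both queries return: [('HR',), ('Support',)]

Reason: Both get unique depts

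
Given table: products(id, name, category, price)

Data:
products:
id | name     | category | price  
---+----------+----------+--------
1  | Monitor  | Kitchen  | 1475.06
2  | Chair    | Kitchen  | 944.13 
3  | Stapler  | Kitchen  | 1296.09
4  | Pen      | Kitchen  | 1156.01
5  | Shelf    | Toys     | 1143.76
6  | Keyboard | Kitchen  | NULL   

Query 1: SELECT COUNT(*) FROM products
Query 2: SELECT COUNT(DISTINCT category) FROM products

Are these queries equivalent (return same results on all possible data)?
No, not equivalent

Query 1 returns: [(6,)]
Query 2 returns: [(2,)]

Reason: COUNT(*) counts rows, COUNT(DISTINCT category) counts unique categorys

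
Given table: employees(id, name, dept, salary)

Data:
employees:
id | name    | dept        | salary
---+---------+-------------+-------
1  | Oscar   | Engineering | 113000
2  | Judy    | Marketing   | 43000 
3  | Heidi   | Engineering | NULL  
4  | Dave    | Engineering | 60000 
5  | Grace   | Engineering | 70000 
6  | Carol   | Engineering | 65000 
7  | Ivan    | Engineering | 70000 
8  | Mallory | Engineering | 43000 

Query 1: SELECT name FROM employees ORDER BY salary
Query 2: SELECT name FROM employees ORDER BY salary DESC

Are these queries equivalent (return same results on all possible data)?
No, not equivalent

Query 1 returns: [('Heidi',), ('Judy',), ('Mallory',), ('Dave',), ('Carol',), ('Grace',), ('Ivan',), ('Oscar',)]
Query 2 returns: [('Oscar',), ('Grace',), ('Ivan',), ('Carol',), ('Dave',), ('Judy',), ('Mallory',), ('Heidi',)]

Reason: ASC vs DESC gives opposite ordering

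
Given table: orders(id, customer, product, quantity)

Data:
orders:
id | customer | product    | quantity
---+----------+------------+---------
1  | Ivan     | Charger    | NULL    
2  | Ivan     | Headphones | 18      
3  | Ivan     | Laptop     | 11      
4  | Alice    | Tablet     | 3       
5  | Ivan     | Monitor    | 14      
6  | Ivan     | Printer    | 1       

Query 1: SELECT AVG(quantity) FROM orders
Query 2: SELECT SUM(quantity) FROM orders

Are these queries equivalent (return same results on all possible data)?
No, not equivalent

Query 1 returns: [(9.4,)]
Query 2 returns: [(47,)]

Reason: AVG vs SUM give different aggregate values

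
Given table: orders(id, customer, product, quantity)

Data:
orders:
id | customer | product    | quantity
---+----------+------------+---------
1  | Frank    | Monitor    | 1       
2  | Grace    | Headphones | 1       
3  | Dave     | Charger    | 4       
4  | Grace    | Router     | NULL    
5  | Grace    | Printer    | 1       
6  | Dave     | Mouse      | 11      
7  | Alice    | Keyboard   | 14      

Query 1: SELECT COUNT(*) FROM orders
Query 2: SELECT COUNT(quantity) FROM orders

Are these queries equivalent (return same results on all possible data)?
No, not equivalent

Query 1 returns: [(7,)]
Query 2 returns: [(6,)]

Reason: COUNT(*) includes NULLs, COUNT(column) excludes them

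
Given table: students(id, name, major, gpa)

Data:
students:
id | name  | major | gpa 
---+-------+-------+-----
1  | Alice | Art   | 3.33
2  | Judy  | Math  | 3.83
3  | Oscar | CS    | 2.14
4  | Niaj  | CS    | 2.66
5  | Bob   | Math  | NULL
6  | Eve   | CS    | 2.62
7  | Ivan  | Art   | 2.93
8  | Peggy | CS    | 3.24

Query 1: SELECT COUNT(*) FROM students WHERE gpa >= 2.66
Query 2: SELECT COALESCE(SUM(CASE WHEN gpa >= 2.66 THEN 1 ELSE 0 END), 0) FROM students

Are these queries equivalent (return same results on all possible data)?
Yes, equivalent

Both queries return: [(5,)]

Reason: COUNT with WHERE vs conditional SUM (COALESCE handles empty-table NULL)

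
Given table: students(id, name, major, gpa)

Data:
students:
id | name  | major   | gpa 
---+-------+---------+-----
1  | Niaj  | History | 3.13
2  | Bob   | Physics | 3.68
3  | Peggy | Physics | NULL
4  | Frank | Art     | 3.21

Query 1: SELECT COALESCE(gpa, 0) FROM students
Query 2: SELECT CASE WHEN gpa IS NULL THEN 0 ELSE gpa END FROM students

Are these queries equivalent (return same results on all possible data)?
Yes, equivalent

Both queries return: [(0,), (3.13,), (3.21,), (3.68,)]

Reason: COALESCE vs CASE for NULL handling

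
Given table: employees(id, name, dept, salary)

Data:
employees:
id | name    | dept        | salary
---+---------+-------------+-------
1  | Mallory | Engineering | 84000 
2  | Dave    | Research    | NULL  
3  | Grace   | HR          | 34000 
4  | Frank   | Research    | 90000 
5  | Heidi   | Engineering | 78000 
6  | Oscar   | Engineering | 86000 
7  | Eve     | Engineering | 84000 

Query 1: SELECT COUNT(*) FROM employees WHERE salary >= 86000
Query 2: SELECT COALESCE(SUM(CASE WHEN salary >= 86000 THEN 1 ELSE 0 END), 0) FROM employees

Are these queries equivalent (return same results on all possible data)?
Yes, equivalent

Both queries return: [(2,)]

Reason: COUNT with WHERE vs conditional SUM (COALESCE handles empty-table NULL)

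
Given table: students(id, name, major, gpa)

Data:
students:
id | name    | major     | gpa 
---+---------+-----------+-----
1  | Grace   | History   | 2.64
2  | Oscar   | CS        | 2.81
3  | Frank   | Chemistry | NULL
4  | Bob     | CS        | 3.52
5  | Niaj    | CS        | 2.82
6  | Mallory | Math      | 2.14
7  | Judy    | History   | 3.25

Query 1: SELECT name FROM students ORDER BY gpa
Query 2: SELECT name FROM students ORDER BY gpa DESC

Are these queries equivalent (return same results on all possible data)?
No, not equivalent

Query 1 returns: [('Frank',), ('Mallory',), ('Grace',), ('Oscar',), ('Niaj',), ('Judy',), ('Bob',)]
Query 2 returns: [('Bob',), ('Judy',), ('Niaj',), ('Oscar',), ('Grace',), ('Mallory',), ('Frank',)]

Reason: ASC vs DESC gives opposite ordering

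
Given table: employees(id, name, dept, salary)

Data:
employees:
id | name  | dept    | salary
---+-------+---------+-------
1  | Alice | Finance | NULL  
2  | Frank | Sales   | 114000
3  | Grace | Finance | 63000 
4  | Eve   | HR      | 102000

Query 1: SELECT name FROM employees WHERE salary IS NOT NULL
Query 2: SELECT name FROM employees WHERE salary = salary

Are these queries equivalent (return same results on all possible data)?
Yes, equivalent

Both queries return: [('Eve',), ('Frank',), ('Grace',)]

Reason: IS NOT NULL vs self-equality (both exclude NULLs)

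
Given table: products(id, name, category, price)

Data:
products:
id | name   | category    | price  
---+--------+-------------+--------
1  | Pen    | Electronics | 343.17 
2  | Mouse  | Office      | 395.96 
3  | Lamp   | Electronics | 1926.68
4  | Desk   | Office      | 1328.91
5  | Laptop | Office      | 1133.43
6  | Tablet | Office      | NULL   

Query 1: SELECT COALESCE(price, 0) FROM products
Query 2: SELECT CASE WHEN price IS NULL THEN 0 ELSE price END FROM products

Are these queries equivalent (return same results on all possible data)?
Yes, equivalent

Both queries return: [(0,), (343.17,), (395.96,), (1133.43,), (1328.91,), (1926.68,)]

Reason: COALESCE vs CASE for NULL handling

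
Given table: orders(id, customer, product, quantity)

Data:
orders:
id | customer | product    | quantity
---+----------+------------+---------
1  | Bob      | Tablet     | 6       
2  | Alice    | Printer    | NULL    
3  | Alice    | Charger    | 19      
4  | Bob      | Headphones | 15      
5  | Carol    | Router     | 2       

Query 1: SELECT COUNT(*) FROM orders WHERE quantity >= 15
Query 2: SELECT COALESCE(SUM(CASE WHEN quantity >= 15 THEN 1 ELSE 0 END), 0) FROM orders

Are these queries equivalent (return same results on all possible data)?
Yes, equivalent

Both queries return: [(2,)]

Reason: COUNT with WHERE vs conditional SUM (COALESCE handles empty-table NULL)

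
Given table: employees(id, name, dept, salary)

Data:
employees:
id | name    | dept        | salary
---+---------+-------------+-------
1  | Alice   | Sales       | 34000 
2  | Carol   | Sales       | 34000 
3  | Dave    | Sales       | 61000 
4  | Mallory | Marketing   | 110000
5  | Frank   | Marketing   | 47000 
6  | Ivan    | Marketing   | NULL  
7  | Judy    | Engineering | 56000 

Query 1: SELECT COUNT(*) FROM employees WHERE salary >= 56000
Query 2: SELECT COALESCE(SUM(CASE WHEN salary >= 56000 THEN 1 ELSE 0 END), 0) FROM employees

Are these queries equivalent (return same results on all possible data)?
Yes, equivalent

Both queries return: [(3,)]

Reason: COUNT with WHERE vs conditional SUM (COALESCE handles empty-table NULL)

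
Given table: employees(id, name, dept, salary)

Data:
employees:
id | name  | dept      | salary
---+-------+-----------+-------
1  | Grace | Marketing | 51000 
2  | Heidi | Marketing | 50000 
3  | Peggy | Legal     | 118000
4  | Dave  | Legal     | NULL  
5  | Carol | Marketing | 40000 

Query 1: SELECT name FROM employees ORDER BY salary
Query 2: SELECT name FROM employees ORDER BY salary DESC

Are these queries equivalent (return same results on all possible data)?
No, not equivalent

Query 1 returns: [('Dave',), ('Carol',), ('Heidi',), ('Grace',), ('Peggy',)]
Query 2 returns: [('Peggy',), ('Grace',), ('Heidi',), ('Carol',), ('Dave',)]

Reason: ASC vs DESC gives opposite ordering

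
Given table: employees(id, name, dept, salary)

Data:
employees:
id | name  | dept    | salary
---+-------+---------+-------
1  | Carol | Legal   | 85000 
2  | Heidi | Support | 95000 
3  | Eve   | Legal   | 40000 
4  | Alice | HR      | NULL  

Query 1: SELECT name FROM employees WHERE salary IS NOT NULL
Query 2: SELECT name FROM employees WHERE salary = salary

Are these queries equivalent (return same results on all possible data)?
Yes, equivalent

Both queries return: [('Carol',), ('Eve',), ('Heidi',)]

Reason: IS NOT NULL vs self-equality (both exclude NULLs)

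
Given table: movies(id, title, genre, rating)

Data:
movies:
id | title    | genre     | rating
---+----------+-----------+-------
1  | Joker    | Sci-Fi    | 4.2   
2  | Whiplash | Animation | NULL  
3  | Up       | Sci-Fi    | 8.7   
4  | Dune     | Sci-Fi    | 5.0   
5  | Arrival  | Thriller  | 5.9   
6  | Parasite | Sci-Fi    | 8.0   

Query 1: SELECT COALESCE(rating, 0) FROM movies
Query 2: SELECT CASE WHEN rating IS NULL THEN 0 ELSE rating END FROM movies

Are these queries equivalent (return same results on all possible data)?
Yes, equivalent

Both queries return: [(0,), (4.2,), (5.0,), (5.9,), (8.0,), (8.7,)]

Reason: COALESCE vs CASE for NULL handling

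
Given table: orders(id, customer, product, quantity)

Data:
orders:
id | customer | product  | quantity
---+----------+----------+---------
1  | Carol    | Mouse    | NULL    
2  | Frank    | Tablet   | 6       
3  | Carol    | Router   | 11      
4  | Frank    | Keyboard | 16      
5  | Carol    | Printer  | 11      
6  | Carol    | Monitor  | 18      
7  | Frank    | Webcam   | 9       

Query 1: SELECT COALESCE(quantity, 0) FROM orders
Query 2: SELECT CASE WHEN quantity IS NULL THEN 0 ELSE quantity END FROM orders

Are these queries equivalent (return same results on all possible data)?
Yes, equivalent

Both queries return: [(0,), (6,), (9,), (11,), (11,), (16,), (18,)]

Reason: COALESCE vs CASE for NULL handling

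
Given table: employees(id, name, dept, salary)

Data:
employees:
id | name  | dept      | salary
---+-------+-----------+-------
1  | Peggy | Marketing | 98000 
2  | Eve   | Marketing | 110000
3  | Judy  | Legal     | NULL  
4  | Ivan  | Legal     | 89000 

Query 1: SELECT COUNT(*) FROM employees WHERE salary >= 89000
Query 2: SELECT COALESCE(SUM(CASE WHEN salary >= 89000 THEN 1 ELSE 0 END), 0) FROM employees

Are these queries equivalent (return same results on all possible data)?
Yes, equivalent

Both queries return: [(3,)]

Reason: COUNT with WHERE vs conditional SUM (COALESCE handles empty-table NULL)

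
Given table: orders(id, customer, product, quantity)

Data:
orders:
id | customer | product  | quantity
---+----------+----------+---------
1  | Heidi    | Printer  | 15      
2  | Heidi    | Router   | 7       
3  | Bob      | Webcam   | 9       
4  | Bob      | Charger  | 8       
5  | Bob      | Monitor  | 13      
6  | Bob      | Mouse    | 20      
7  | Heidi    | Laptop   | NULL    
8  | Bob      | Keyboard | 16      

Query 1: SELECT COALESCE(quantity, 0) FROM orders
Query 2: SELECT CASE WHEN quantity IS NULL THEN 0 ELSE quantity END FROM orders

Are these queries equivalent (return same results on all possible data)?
Yes, equivalent

Both queries return: [(0,), (7,), (8,), (9,), (13,), (15,), (16,), (20,)]

Reason: COALESCE vs CASE for NULL handling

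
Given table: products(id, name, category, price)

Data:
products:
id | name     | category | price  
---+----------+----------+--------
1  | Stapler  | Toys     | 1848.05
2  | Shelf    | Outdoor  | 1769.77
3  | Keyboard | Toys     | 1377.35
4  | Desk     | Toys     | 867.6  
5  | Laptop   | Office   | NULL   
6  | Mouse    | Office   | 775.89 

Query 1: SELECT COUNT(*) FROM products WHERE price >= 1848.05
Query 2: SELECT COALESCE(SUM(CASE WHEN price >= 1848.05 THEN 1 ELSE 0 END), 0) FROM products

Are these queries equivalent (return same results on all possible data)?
Yes, equivalent

Both queries return: [(1,)]

Reason: COUNT with WHERE vs conditional SUM (COALESCE handles empty-table NULL)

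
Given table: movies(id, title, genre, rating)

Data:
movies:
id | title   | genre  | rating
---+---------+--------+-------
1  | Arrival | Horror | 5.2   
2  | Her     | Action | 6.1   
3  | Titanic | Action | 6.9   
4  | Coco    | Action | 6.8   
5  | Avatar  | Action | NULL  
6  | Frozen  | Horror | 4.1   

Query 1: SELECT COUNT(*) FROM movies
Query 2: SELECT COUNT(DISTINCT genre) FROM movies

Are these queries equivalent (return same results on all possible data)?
No, not equivalent

Query 1 returns: [(6,)]
Query 2 returns: [(2,)]

Reason: COUNT(*) counts rows, COUNT(DISTINCT genre) counts unique genres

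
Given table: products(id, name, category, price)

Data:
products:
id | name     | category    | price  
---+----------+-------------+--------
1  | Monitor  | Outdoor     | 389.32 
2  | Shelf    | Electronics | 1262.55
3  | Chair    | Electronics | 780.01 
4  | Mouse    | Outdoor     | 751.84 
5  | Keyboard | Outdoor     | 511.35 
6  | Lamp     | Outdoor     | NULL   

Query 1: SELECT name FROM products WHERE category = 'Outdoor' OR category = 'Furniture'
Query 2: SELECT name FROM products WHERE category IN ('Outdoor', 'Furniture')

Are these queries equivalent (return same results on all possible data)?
Yes, equivalent

Both queries return: [('Keyboard',), ('Lamp',), ('Monitor',), ('Mouse',)]

Reason: OR vs IN are equivalent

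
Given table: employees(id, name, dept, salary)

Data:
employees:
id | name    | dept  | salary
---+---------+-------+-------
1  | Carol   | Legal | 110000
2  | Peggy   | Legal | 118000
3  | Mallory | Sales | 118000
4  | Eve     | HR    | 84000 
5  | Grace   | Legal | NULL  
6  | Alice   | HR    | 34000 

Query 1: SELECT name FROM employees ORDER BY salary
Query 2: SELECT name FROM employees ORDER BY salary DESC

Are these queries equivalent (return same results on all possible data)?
No, not equivalent

Query 1 returns: [('Grace',), ('Alice',), ('Eve',), ('Carol',), ('Peggy',), ('Mallory',)]
Query 2 returns: [('Peggy',), ('Mallory',), ('Carol',), ('Eve',), ('Alice',), ('Grace',)]

Reason: ASC vs DESC gives opposite ordering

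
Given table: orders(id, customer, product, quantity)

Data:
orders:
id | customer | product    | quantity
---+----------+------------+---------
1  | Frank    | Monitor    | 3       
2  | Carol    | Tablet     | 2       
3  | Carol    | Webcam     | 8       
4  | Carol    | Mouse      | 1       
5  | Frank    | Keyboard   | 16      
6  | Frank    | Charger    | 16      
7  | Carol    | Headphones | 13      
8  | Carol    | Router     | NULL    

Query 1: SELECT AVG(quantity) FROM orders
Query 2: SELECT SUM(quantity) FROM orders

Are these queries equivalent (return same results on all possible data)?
No, not equivalent

Query 1 returns: [(8.428571428571429,)]
Query 2 returns: [(59,)]

Reason: AVG vs SUM give different aggregate values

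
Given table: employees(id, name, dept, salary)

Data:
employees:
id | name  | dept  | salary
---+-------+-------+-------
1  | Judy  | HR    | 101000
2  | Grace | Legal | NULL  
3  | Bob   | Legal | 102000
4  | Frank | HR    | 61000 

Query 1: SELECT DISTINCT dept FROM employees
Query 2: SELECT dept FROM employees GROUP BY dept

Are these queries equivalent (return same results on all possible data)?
Yes, equivalent

Both queries return: [('HR',), ('Legal',)]

Reason: Both get unique depts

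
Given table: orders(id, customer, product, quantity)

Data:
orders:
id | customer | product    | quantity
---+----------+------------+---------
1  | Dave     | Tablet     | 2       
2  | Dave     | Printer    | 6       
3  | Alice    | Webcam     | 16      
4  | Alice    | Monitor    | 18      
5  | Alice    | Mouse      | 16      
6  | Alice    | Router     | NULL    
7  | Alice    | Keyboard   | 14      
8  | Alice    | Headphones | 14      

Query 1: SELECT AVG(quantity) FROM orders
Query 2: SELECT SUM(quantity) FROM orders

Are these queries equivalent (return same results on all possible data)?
No, not equivalent

Query 1 returns: [(12.285714285714286,)]
Query 2 returns: [(86,)]

Reason: AVG vs SUM give different aggregate values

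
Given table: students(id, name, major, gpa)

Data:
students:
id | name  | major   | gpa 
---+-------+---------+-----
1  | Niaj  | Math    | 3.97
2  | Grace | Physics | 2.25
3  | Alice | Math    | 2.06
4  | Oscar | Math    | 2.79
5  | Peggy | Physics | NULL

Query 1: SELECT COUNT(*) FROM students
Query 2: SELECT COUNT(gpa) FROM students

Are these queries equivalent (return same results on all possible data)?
No, not equivalent

Query 1 returns: [(5,)]
Query 2 returns: [(4,)]

Reason: COUNT(*) includes NULLs, COUNT(column) excludes them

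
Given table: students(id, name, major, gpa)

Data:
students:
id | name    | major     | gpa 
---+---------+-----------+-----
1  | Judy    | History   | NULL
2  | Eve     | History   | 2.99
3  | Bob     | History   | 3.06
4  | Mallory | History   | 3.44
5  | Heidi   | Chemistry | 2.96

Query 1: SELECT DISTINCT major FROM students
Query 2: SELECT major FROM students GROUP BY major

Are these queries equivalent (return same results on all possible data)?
Yes, equivalent

Both queries return: [('Chemistry',), ('History',)]

Reason: Both get unique majors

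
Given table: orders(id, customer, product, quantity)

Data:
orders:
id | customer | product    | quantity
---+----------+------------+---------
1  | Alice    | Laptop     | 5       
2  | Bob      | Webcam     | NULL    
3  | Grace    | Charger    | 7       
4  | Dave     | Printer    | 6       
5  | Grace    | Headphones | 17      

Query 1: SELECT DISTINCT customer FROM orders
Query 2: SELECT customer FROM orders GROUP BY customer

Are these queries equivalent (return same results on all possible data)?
Yes, equivalent

Both queries return: [('Alice',), ('Bob',), ('Dave',), ('Grace',)]

Reason: Both get unique customers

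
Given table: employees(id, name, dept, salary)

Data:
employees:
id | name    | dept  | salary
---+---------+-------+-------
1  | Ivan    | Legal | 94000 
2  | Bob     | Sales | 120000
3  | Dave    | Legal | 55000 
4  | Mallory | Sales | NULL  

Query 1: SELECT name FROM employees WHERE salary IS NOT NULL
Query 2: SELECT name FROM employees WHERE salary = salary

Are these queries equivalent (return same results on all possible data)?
Yes, equivalent

Both queries return: [('Bob',), ('Dave',), ('Ivan',)]

Reason: IS NOT NULL vs self-equality (both exclude NULLs)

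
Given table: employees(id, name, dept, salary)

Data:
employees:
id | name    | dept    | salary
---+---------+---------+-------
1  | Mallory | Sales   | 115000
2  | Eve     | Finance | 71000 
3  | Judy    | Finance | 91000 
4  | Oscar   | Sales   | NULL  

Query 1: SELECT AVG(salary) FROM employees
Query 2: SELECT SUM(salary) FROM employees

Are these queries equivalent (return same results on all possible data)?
No, not equivalent

Query 1 returns: [(92333.33333333333,)]
Query 2 returns: [(277000,)]

Reason: AVG vs SUM give different aggregate values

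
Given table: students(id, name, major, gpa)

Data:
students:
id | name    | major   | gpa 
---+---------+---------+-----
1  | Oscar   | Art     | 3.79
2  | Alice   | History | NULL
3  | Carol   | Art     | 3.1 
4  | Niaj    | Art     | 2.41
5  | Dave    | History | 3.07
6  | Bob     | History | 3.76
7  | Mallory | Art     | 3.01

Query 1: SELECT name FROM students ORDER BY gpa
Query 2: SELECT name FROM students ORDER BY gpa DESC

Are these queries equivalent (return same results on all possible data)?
No, not equivalent

Query 1 returns: [('Alice',), ('Niaj',), ('Mallory',), ('Dave',), ('Carol',), ('Bob',), ('Oscar',)]
Query 2 returns: [('Oscar',), ('Bob',), ('Carol',), ('Dave',), ('Mallory',), ('Niaj',), ('Alice',)]

Reason: ASC vs DESC gives opposite ordering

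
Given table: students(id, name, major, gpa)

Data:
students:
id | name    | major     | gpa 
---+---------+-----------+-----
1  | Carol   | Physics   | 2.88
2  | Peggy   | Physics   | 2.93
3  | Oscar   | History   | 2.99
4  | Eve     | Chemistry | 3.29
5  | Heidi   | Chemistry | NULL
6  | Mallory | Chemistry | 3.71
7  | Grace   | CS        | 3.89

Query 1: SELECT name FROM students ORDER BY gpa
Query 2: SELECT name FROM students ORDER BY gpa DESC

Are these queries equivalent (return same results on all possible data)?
No, not equivalent

Query 1 returns: [('Heidi',), ('Carol',), ('Peggy',), ('Oscar',), ('Eve',), ('Mallory',), ('Grace',)]
Query 2 returns: [('Grace',), ('Mallory',), ('Eve',), ('Oscar',), ('Peggy',), ('Carol',), ('Heidi',)]

Reason: ASC vs DESC gives opposite ordering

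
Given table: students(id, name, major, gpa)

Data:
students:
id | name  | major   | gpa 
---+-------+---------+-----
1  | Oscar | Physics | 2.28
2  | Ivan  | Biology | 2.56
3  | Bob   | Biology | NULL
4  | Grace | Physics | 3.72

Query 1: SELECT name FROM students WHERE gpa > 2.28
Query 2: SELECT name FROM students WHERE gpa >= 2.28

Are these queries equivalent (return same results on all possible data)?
No, not equivalent

Query 1 returns: [('Ivan',), ('Grace',)]
Query 2 returns: [('Oscar',), ('Ivan',), ('Grace',)]

Reason: > vs >= gives different results when gpa = 2.28 exists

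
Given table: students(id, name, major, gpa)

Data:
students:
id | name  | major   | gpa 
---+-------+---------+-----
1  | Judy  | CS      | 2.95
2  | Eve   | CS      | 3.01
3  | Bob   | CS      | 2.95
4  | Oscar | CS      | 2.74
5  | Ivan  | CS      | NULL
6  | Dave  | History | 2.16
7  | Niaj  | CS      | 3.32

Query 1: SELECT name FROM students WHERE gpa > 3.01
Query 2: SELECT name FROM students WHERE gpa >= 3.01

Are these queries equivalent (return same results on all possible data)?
No, not equivalent

Query 1 returns: [('Niaj',)]
Query 2 returns: [('Eve',), ('Niaj',)]

Reason: > vs >= gives different results when gpa = 3.01 exists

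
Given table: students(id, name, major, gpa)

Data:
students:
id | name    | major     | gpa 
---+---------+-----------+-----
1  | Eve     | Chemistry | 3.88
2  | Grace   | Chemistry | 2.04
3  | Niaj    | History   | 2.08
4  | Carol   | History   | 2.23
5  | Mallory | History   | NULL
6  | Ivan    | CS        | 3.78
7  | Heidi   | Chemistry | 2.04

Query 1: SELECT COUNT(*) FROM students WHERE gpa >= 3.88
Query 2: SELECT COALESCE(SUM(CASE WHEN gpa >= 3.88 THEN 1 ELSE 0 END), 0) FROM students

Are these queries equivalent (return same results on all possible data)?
Yes, equivalent

Both queries return: [(1,)]

Reason: COUNT with WHERE vs conditional SUM (COALESCE handles empty-table NULL)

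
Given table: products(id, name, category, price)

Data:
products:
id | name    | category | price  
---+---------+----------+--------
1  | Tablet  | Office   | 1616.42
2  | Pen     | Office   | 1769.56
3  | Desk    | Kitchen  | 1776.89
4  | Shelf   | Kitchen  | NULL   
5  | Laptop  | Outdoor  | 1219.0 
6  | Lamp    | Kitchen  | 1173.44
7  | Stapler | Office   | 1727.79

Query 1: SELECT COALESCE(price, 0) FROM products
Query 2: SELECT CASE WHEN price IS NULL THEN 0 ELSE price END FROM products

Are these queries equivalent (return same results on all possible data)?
Yes, equivalent

Both queries return: [(0,), (1173.44,), (1219.0,), (1616.42,), (1727.79,), (1769.56,), (1776.89,)]

Reason: COALESCE vs CASE for NULL handling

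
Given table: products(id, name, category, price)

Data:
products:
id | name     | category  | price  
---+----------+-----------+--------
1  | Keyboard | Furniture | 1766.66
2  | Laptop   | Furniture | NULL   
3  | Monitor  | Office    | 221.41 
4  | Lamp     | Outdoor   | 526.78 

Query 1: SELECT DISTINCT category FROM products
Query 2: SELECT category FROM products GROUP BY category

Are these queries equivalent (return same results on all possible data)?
Yes, equivalent

Both queries return: [('Furniture',), ('Office',), ('Outdoor',)]

Reason: Both get unique categorys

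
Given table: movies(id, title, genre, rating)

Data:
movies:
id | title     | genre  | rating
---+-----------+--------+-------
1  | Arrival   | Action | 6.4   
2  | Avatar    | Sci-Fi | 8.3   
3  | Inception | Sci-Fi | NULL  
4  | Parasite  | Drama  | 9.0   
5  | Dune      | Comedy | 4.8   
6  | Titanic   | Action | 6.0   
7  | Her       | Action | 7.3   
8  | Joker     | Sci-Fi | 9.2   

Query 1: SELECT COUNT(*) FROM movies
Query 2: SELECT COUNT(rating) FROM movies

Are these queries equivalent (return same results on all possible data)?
No, not equivalent

Query 1 returns: [(8,)]
Query 2 returns: [(7,)]

Reason: COUNT(*) includes NULLs, COUNT(column) excludes them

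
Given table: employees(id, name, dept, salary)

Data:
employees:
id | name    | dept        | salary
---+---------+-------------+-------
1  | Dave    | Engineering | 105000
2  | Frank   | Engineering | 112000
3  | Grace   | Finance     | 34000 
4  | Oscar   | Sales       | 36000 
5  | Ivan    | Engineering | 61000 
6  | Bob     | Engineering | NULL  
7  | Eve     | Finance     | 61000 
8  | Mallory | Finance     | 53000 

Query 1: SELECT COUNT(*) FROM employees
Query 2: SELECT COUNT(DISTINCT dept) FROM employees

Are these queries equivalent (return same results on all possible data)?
No, not equivalent

Query 1 returns: [(8,)]
Query 2 returns: [(3,)]

Reason: COUNT(*) counts rows, COUNT(DISTINCT dept) counts unique depts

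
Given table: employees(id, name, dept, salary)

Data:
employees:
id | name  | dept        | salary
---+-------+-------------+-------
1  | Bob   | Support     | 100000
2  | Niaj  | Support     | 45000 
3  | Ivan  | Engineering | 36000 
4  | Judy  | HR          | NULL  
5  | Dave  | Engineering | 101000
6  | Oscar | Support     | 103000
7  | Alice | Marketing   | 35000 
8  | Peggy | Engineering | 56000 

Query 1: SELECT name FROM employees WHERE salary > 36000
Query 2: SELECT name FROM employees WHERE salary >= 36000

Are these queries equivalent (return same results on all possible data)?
No, not equivalent

Query 1 returns: [('Bob',), ('Niaj',), ('Dave',), ('Oscar',), ('Peggy',)]
Query 2 returns: [('Bob',), ('Niaj',), ('Ivan',), ('Dave',), ('Oscar',), ('Peggy',)]

Reason: > vs >= gives different results when salary = 36000 exists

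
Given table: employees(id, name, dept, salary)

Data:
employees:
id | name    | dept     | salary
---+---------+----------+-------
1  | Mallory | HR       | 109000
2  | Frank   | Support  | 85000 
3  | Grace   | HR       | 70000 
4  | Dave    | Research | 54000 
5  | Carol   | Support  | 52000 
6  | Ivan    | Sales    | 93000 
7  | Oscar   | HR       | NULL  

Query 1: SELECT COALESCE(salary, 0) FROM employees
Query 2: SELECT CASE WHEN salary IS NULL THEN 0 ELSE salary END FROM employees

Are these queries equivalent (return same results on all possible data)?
Yes, equivalent

Both queries return: [(0,), (52000,), (54000,), (70000,), (85000,), (93000,), (109000,)]

Reason: COALESCE vs CASE for NULL handling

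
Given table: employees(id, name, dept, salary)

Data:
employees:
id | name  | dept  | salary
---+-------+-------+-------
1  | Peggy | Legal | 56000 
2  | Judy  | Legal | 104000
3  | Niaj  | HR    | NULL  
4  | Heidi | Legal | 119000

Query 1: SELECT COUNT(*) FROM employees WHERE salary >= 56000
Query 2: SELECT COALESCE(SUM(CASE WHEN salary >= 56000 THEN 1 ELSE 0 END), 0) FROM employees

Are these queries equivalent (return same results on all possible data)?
Yes, equivalent

Both queries return: [(3,)]

Reason: COUNT with WHERE vs conditional SUM (COALESCE handles empty-table NULL)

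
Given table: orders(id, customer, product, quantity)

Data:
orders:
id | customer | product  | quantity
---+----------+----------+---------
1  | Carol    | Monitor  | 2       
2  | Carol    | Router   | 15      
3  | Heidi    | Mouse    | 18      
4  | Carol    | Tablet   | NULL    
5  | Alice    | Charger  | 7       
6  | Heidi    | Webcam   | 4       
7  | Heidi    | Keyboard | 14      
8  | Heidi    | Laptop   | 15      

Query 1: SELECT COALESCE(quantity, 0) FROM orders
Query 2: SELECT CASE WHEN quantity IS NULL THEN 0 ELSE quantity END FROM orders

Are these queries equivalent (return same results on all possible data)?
Yes, equivalent

Both queries return: [(0,), (2,), (4,), (7,), (14,), (15,), (15,), (18,)]

Reason: COALESCE vs CASE for NULL handling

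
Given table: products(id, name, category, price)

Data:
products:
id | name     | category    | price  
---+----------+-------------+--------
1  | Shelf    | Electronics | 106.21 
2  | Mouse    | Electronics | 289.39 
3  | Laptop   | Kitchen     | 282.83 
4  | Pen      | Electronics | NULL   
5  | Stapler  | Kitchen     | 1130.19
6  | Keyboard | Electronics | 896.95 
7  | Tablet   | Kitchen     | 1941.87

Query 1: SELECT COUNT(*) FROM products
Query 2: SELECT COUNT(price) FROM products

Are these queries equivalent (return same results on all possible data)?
No, not equivalent

Query 1 returns: [(7,)]
Query 2 returns: [(6,)]

Reason: COUNT(*) includes NULLs, COUNT(column) excludes them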